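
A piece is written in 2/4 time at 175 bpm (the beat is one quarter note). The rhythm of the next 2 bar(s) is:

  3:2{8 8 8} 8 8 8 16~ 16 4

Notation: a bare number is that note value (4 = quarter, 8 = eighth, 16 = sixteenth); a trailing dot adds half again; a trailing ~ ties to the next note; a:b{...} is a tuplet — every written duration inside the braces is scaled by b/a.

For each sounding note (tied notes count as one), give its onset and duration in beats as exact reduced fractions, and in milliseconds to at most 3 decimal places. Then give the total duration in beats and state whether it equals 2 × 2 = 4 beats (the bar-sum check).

1) 0.0ms=0b +114.286ms=1/3b
2) 114.286ms=1/3b +114.286ms=1/3b
3) 228.571ms=2/3b +114.286ms=1/3b
4) 342.857ms=1b +171.429ms=1/2b
5) 514.286ms=3/2b +171.429ms=1/2b
6) 685.714ms=2b +171.429ms=1/2b
7) 857.143ms=5/2b +171.429ms=1/2b
8) 1028.571ms=3b +342.857ms=1b
Σ=4b of 4 (175bpm 2/4) — PASS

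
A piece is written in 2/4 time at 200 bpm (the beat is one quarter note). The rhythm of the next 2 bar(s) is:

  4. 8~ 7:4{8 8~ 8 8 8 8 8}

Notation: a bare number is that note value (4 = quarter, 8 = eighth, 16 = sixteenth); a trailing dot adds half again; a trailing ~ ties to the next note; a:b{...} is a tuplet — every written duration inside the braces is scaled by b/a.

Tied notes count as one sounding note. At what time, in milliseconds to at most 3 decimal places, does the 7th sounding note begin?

note 7 onset = 26/7b = 1114.286ms

1. 0.0ms @ 0 + 450.0ms (3/2)
2. 450.0ms @ 3/2 + 235.714ms (11/14)
3. 685.714ms @ 16/7 + 171.429ms (4/7)
4. 857.143ms @ 20/7 + 85.714ms (2/7)
5. 942.857ms @ 22/7 + 85.714ms (2/7)
6. 1028.571ms @ 24/7 + 85.714ms (2/7)
7. 1114.286ms @ 26/7 + 85.714ms (2/7)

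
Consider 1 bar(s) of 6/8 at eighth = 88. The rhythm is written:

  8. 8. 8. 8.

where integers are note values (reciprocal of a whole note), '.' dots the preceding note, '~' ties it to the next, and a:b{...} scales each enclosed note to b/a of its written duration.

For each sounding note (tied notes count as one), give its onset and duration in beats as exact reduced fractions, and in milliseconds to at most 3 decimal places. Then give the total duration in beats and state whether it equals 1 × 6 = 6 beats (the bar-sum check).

1) 0.0ms=0b +1022.727ms=3/2b
2) 1022.727ms=3/2b +1022.727ms=3/2b
3) 2045.455ms=3b +1022.727ms=3/2b
4) 3068.182ms=9/2b +1022.727ms=3/2b
Σ=6b of 6 (88bpm 6/8) — PASS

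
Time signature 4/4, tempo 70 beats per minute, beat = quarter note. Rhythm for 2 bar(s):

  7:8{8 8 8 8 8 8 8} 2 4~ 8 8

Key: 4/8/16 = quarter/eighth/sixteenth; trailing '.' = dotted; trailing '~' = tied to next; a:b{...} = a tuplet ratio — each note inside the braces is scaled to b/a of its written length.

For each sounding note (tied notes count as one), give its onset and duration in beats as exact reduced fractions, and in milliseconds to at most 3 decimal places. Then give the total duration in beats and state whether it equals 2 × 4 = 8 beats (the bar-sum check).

1) 0.0ms=0b +489.796ms=4/7b
2) 489.796ms=4/7b +489.796ms=4/7b
3) 979.592ms=8/7b +489.796ms=4/7b
4) 1469.388ms=12/7b +489.796ms=4/7b
5) 1959.184ms=16/7b +489.796ms=4/7b
6) 2448.98ms=20/7b +489.796ms=4/7b
7) 2938.776ms=24/7b +489.796ms=4/7b
8) 3428.571ms=4b +1714.286ms=2b
9) 5142.857ms=6b +1285.714ms=3/2b
10) 6428.571ms=15/2b +428.571ms=1/2b
Σ=8b of 8 (70bpm 4/4) — PASS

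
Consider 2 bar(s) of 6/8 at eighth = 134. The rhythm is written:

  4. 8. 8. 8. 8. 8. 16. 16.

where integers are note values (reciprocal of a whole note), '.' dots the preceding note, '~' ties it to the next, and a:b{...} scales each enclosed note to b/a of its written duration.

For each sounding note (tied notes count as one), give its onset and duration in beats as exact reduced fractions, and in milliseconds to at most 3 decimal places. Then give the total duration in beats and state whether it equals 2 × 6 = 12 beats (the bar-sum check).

1) 0.0ms=0b +1343.284ms=3b
2) 1343.284ms=3b +671.642ms=3/2b
3) 2014.925ms=9/2b +671.642ms=3/2b
4) 2686.567ms=6b +671.642ms=3/2b
5) 3358.209ms=15/2b +671.642ms=3/2b
6) 4029.851ms=9b +671.642ms=3/2b
7) 4701.493ms=21/2b +335.821ms=3/4b
8) 5037.313ms=45/4b +335.821ms=3/4b
Σ=12b of 12 (134bpm 6/8) — PASS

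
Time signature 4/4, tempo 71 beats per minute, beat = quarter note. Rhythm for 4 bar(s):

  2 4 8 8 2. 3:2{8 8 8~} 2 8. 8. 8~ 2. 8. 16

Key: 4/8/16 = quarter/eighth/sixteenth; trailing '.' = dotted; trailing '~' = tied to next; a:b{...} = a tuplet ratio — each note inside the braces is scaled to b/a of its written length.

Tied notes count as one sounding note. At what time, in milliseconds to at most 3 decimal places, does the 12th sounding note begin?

1. 0.0ms @ 0 + 1690.141ms (2)
2. 1690.141ms @ 2 + 845.07ms (1)
3. 2535.211ms @ 3 + 422.535ms (1/2)
4. 2957.746ms @ 7/2 + 422.535ms (1/2)
5. 3380.282ms @ 4 + 2535.211ms (3)
6. 5915.493ms @ 7 + 281.69ms (1/3)
7. 6197.183ms @ 22/3 + 281.69ms (1/3)
8. 6478.873ms @ 23/3 + 1971.831ms (7/3)
9. 8450.704ms @ 10 + 633.803ms (3/4)
10. 9084.507ms @ 43/4 + 633.803ms (3/4)
11. 9718.31ms @ 23/2 + 2957.746ms (7/2)
12. 12676.056ms @ 15 + 633.803ms (3/4)
13. 13309.859ms @ 63/4 + 211.268ms (1/4)

note 12 onset = 15b = 12676.056ms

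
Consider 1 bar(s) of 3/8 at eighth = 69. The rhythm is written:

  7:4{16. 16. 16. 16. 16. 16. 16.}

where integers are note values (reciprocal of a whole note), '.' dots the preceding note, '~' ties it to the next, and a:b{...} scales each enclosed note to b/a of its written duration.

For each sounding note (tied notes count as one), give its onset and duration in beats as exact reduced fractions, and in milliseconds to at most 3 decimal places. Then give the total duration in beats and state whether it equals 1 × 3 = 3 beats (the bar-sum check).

1) 0.0ms=0b +372.671ms=3/7b
2) 372.671ms=3/7b +372.671ms=3/7b
3) 745.342ms=6/7b +372.671ms=3/7b
4) 1118.012ms=9/7b +372.671ms=3/7b
5) 1490.683ms=12/7b +372.671ms=3/7b
6) 1863.354ms=15/7b +372.671ms=3/7b
7) 2236.025ms=18/7b +372.671ms=3/7b
Σ=3b of 3 (69bpm 3/8) — PASS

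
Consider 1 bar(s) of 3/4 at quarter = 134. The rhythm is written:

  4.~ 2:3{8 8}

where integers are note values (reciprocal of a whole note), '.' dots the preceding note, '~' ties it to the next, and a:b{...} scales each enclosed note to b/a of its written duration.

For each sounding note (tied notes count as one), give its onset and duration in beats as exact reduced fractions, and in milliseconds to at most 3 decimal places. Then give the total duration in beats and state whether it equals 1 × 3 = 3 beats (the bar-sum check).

1) 0.0ms=0b +1007.463ms=9/4b
2) 1007.463ms=9/4b +335.821ms=3/4b
Σ=3b of 3 (134bpm 3/4) — PASS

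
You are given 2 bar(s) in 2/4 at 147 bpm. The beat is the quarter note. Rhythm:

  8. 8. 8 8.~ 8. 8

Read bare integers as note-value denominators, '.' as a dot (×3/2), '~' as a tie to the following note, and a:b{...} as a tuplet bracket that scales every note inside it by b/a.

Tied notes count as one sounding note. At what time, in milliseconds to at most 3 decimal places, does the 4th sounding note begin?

note 4 onset = 2b = 816.327ms

1. 0.0ms @ 0 + 306.122ms (3/4)
2. 306.122ms @ 3/4 + 306.122ms (3/4)
3. 612.245ms @ 3/2 + 204.082ms (1/2)
4. 816.327ms @ 2 + 612.245ms (3/2)
5. 1428.571ms @ 7/2 + 204.082ms (1/2)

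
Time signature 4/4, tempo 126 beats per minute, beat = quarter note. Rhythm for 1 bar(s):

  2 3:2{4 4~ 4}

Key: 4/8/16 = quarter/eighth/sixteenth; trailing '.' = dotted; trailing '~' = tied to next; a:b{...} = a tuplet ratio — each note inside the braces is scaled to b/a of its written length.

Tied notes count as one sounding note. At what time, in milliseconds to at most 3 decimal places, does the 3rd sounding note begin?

1. 0.0ms @ 0 + 952.381ms (2)
2. 952.381ms @ 2 + 317.46ms (2/3)
3. 1269.841ms @ 8/3 + 634.921ms (4/3)

note 3 onset = 8/3b = 1269.841ms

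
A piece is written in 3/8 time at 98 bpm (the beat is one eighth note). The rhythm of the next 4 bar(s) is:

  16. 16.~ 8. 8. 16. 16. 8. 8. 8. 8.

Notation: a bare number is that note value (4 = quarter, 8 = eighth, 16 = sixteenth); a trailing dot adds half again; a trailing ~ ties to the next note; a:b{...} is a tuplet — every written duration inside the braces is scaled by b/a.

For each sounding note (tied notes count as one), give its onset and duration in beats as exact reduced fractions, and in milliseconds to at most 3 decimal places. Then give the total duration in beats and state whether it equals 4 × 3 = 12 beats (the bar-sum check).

1) 0.0ms=0b +459.184ms=3/4b
2) 459.184ms=3/4b +1377.551ms=9/4b
3) 1836.735ms=3b +918.367ms=3/2b
4) 2755.102ms=9/2b +459.184ms=3/4b
5) 3214.286ms=21/4b +459.184ms=3/4b
6) 3673.469ms=6b +918.367ms=3/2b
7) 4591.837ms=15/2b +918.367ms=3/2b
8) 5510.204ms=9b +918.367ms=3/2b
9) 6428.571ms=21/2b +918.367ms=3/2b
Σ=12b of 12 (98bpm 3/8) — PASS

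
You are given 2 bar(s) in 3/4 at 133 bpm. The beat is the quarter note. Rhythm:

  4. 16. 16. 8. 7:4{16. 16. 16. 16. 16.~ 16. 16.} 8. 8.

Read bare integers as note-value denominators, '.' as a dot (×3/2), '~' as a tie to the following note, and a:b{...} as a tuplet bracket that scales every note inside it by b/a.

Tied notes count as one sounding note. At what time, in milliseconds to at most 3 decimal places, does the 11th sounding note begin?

note 11 onset = 9/2b = 2030.075ms

1. 0.0ms @ 0 + 676.692ms (3/2)
2. 676.692ms @ 3/2 + 169.173ms (3/8)
3. 845.865ms @ 15/8 + 169.173ms (3/8)
4. 1015.038ms @ 9/4 + 338.346ms (3/4)
5. 1353.383ms @ 3 + 96.67ms (3/14)
6. 1450.054ms @ 45/14 + 96.67ms (3/14)
7. 1546.724ms @ 24/7 + 96.67ms (3/14)
8. 1643.394ms @ 51/14 + 96.67ms (3/14)
9. 1740.064ms @ 27/7 + 193.34ms (3/7)
10. 1933.405ms @ 30/7 + 96.67ms (3/14)
11. 2030.075ms @ 9/2 + 338.346ms (3/4)
12. 2368.421ms @ 21/4 + 338.346ms (3/4)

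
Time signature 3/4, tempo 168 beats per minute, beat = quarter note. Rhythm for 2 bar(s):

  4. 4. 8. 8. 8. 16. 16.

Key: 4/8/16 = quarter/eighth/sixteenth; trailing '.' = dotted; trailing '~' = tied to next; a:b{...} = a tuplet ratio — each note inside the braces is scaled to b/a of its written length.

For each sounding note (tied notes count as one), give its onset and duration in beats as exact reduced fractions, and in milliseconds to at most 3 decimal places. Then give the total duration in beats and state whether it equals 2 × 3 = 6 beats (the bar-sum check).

1) 0.0ms=0b +535.714ms=3/2b
2) 535.714ms=3/2b +535.714ms=3/2b
3) 1071.429ms=3b +267.857ms=3/4b
4) 1339.286ms=15/4b +267.857ms=3/4b
5) 1607.143ms=9/2b +267.857ms=3/4b
6) 1875.0ms=21/4b +133.929ms=3/8b
7) 2008.929ms=45/8b +133.929ms=3/8b
Σ=6b of 6 (168bpm 3/4) — PASS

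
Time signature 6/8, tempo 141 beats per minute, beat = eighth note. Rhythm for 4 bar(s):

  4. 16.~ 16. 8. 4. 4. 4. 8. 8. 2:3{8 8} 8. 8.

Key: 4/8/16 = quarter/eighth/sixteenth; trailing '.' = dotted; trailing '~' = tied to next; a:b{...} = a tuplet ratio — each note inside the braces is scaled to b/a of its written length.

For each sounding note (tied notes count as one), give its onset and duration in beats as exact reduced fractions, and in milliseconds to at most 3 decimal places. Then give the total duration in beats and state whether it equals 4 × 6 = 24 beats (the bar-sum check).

1) 0.0ms=0b +1276.596ms=3b
2) 1276.596ms=3b +638.298ms=3/2b
3) 1914.894ms=9/2b +638.298ms=3/2b
4) 2553.191ms=6b +1276.596ms=3b
5) 3829.787ms=9b +1276.596ms=3b
6) 5106.383ms=12b +1276.596ms=3b
7) 6382.979ms=15b +638.298ms=3/2b
8) 7021.277ms=33/2b +638.298ms=3/2b
9) 7659.574ms=18b +638.298ms=3/2b
10) 8297.872ms=39/2b +638.298ms=3/2b
11) 8936.17ms=21b +638.298ms=3/2b
12) 9574.468ms=45/2b +638.298ms=3/2b
Σ=24b of 24 (141bpm 6/8) — PASS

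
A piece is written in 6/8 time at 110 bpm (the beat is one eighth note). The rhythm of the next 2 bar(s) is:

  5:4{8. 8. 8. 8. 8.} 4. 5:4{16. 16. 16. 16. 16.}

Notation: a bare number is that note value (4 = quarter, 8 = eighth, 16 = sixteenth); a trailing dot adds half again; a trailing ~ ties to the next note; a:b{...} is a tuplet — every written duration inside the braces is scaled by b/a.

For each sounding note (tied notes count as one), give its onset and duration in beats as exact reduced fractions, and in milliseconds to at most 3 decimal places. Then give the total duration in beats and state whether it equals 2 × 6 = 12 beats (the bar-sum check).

1) 0.0ms=0b +654.545ms=6/5b
2) 654.545ms=6/5b +654.545ms=6/5b
3) 1309.091ms=12/5b +654.545ms=6/5b
4) 1963.636ms=18/5b +654.545ms=6/5b
5) 2618.182ms=24/5b +654.545ms=6/5b
6) 3272.727ms=6b +1636.364ms=3b
7) 4909.091ms=9b +327.273ms=3/5b
8) 5236.364ms=48/5b +327.273ms=3/5b
9) 5563.636ms=51/5b +327.273ms=3/5b
10) 5890.909ms=54/5b +327.273ms=3/5b
11) 6218.182ms=57/5b +327.273ms=3/5b
Σ=12b of 12 (110bpm 6/8) — PASS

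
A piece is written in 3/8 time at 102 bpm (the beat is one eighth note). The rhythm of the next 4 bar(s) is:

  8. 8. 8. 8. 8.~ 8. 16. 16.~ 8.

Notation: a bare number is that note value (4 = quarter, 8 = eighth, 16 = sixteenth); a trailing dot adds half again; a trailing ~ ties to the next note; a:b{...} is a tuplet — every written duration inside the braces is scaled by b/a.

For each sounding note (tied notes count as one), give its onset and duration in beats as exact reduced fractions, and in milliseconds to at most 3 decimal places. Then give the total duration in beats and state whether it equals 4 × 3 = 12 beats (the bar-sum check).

1) 0.0ms=0b +882.353ms=3/2b
2) 882.353ms=3/2b +882.353ms=3/2b
3) 1764.706ms=3b +882.353ms=3/2b
4) 2647.059ms=9/2b +882.353ms=3/2b
5) 3529.412ms=6b +1764.706ms=3b
6) 5294.118ms=9b +441.176ms=3/4b
7) 5735.294ms=39/4b +1323.529ms=9/4b
Σ=12b of 12 (102bpm 3/8) — PASS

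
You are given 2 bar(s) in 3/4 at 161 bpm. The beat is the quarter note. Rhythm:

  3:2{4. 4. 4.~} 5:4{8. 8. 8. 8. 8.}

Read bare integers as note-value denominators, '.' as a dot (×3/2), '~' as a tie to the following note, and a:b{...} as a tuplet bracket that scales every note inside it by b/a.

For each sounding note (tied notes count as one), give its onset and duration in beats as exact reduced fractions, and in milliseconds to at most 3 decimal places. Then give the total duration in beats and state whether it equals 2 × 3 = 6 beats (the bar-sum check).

1) 0.0ms=0b +372.671ms=1b
2) 372.671ms=1b +372.671ms=1b
3) 745.342ms=2b +596.273ms=8/5b
4) 1341.615ms=18/5b +223.602ms=3/5b
5) 1565.217ms=21/5b +223.602ms=3/5b
6) 1788.82ms=24/5b +223.602ms=3/5b
7) 2012.422ms=27/5b +223.602ms=3/5b
Σ=6b of 6 (161bpm 3/4) — PASS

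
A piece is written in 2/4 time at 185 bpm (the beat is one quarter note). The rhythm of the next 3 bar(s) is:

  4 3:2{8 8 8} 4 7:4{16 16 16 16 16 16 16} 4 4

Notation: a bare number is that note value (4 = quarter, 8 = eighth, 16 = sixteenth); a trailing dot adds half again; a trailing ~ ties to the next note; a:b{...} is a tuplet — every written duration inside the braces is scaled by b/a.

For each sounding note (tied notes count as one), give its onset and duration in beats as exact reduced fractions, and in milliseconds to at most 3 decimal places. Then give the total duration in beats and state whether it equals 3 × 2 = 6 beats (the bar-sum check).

1) 0.0ms=0b +324.324ms=1b
2) 324.324ms=1b +108.108ms=1/3b
3) 432.432ms=4/3b +108.108ms=1/3b
4) 540.541ms=5/3b +108.108ms=1/3b
5) 648.649ms=2b +324.324ms=1b
6) 972.973ms=3b +46.332ms=1/7b
7) 1019.305ms=22/7b +46.332ms=1/7b
8) 1065.637ms=23/7b +46.332ms=1/7b
9) 1111.969ms=24/7b +46.332ms=1/7b
10) 1158.301ms=25/7b +46.332ms=1/7b
11) 1204.633ms=26/7b +46.332ms=1/7b
12) 1250.965ms=27/7b +46.332ms=1/7b
13) 1297.297ms=4b +324.324ms=1b
14) 1621.622ms=5b +324.324ms=1b
Σ=6b of 6 (185bpm 2/4) — PASS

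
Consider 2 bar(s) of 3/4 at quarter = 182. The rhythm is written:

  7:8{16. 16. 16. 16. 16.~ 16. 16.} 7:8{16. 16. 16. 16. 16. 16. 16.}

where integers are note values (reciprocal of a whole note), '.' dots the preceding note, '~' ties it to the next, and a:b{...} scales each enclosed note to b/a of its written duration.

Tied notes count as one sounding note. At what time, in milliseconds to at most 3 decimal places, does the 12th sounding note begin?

note 12 onset = 36/7b = 1695.447ms

1. 0.0ms @ 0 + 141.287ms (3/7)
2. 141.287ms @ 3/7 + 141.287ms (3/7)
3. 282.575ms @ 6/7 + 141.287ms (3/7)
4. 423.862ms @ 9/7 + 141.287ms (3/7)
5. 565.149ms @ 12/7 + 282.575ms (6/7)
6. 847.724ms @ 18/7 + 141.287ms (3/7)
7. 989.011ms @ 3 + 141.287ms (3/7)
8. 1130.298ms @ 24/7 + 141.287ms (3/7)
9. 1271.586ms @ 27/7 + 141.287ms (3/7)
10. 1412.873ms @ 30/7 + 141.287ms (3/7)
11. 1554.16ms @ 33/7 + 141.287ms (3/7)
12. 1695.447ms @ 36/7 + 141.287ms (3/7)
13. 1836.735ms @ 39/7 + 141.287ms (3/7)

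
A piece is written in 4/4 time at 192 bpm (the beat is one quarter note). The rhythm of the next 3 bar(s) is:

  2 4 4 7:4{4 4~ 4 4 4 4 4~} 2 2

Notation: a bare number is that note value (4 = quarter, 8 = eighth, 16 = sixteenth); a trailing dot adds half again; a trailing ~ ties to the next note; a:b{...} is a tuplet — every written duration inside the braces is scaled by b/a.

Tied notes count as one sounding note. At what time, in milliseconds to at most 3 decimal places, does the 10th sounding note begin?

1. 0.0ms @ 0 + 625.0ms (2)
2. 625.0ms @ 2 + 312.5ms (1)
3. 937.5ms @ 3 + 312.5ms (1)
4. 1250.0ms @ 4 + 178.571ms (4/7)
5. 1428.571ms @ 32/7 + 357.143ms (8/7)
6. 1785.714ms @ 40/7 + 178.571ms (4/7)
7. 1964.286ms @ 44/7 + 178.571ms (4/7)
8. 2142.857ms @ 48/7 + 178.571ms (4/7)
9. 2321.429ms @ 52/7 + 803.571ms (18/7)
10. 3125.0ms @ 10 + 625.0ms (2)

note 10 onset = 10b = 3125.0ms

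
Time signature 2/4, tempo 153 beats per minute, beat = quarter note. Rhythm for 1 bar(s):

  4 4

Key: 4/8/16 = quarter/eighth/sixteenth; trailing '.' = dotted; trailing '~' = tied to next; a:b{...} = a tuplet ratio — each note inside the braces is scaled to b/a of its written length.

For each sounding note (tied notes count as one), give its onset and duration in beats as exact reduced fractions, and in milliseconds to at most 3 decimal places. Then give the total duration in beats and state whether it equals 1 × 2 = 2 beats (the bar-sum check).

1) 0.0ms=0b +392.157ms=1b
2) 392.157ms=1b +392.157ms=1b
Σ=2b of 2 (153bpm 2/4) — PASS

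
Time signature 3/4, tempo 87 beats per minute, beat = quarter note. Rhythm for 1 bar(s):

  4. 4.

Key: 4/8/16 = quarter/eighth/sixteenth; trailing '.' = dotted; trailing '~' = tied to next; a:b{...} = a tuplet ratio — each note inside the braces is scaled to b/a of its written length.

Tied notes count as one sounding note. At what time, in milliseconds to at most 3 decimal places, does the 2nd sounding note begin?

1. 0.0ms @ 0 + 1034.483ms (3/2)
2. 1034.483ms @ 3/2 + 1034.483ms (3/2)

note 2 onset = 3/2b = 1034.483ms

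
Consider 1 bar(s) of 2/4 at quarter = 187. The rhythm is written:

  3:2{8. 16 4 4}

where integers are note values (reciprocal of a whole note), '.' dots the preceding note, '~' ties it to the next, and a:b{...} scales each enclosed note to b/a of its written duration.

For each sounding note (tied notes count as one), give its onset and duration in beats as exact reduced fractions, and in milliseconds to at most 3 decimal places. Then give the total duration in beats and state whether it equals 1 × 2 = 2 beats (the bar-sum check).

1) 0.0ms=0b +160.428ms=1/2b
2) 160.428ms=1/2b +53.476ms=1/6b
3) 213.904ms=2/3b +213.904ms=2/3b
4) 427.807ms=4/3b +213.904ms=2/3b
Σ=2b of 2 (187bpm 2/4) — PASS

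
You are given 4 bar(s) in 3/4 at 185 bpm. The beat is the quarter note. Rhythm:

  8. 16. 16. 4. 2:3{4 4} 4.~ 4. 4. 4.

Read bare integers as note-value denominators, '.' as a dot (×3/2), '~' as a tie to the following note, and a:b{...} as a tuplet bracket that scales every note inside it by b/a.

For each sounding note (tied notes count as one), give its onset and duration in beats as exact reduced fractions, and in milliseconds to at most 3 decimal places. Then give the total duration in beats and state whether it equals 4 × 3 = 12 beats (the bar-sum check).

1) 0.0ms=0b +243.243ms=3/4b
2) 243.243ms=3/4b +121.622ms=3/8b
3) 364.865ms=9/8b +121.622ms=3/8b
4) 486.486ms=3/2b +486.486ms=3/2b
5) 972.973ms=3b +486.486ms=3/2b
6) 1459.459ms=9/2b +486.486ms=3/2b
7) 1945.946ms=6b +972.973ms=3b
8) 2918.919ms=9b +486.486ms=3/2b
9) 3405.405ms=21/2b +486.486ms=3/2b
Σ=12b of 12 (185bpm 3/4) — PASS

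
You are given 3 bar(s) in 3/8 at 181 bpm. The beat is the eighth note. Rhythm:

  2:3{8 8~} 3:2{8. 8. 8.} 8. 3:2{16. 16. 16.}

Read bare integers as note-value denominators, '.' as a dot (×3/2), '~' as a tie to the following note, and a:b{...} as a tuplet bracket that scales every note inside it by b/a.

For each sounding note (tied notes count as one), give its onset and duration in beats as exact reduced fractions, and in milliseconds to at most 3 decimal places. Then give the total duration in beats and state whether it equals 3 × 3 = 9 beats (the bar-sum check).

1) 0.0ms=0b +497.238ms=3/2b
2) 497.238ms=3/2b +828.729ms=5/2b
3) 1325.967ms=4b +331.492ms=1b
4) 1657.459ms=5b +331.492ms=1b
5) 1988.95ms=6b +497.238ms=3/2b
6) 2486.188ms=15/2b +165.746ms=1/2b
7) 2651.934ms=8b +165.746ms=1/2b
8) 2817.68ms=17/2b +165.746ms=1/2b
Σ=9b of 9 (181bpm 3/8) — PASS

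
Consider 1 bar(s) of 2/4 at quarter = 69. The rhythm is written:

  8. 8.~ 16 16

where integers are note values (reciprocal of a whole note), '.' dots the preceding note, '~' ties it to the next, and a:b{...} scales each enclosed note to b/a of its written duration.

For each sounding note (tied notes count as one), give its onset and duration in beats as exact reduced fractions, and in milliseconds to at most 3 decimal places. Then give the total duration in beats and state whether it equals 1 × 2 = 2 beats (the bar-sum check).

1) 0.0ms=0b +652.174ms=3/4b
2) 652.174ms=3/4b +869.565ms=1b
3) 1521.739ms=7/4b +217.391ms=1/4b
Σ=2b of 2 (69bpm 2/4) — PASS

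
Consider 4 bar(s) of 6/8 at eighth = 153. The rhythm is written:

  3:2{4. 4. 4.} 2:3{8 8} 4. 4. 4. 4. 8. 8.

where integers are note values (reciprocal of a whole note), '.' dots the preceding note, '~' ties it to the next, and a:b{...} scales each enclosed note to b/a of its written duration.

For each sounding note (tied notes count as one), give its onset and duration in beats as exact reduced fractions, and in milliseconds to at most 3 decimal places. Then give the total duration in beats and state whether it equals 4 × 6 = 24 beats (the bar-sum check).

1) 0.0ms=0b +784.314ms=2b
2) 784.314ms=2b +784.314ms=2b
3) 1568.627ms=4b +784.314ms=2b
4) 2352.941ms=6b +588.235ms=3/2b
5) 2941.176ms=15/2b +588.235ms=3/2b
6) 3529.412ms=9b +1176.471ms=3b
7) 4705.882ms=12b +1176.471ms=3b
8) 5882.353ms=15b +1176.471ms=3b
9) 7058.824ms=18b +1176.471ms=3b
10) 8235.294ms=21b +588.235ms=3/2b
11) 8823.529ms=45/2b +588.235ms=3/2b
Σ=24b of 24 (153bpm 6/8) — PASS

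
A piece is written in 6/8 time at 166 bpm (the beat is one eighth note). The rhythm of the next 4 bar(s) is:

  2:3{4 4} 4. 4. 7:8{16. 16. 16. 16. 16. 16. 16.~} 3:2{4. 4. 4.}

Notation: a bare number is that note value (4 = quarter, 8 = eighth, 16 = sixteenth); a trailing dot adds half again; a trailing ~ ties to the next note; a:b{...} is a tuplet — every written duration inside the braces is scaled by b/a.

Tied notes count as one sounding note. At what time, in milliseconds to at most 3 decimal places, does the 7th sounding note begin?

note 7 onset = 96/7b = 4956.971ms

1. 0.0ms @ 0 + 1084.337ms (3)
2. 1084.337ms @ 3 + 1084.337ms (3)
3. 2168.675ms @ 6 + 1084.337ms (3)
4. 3253.012ms @ 9 + 1084.337ms (3)
5. 4337.349ms @ 12 + 309.811ms (6/7)
6. 4647.16ms @ 90/7 + 309.811ms (6/7)
7. 4956.971ms @ 96/7 + 309.811ms (6/7)
8. 5266.781ms @ 102/7 + 309.811ms (6/7)
9. 5576.592ms @ 108/7 + 309.811ms (6/7)
10. 5886.403ms @ 114/7 + 309.811ms (6/7)
11. 6196.213ms @ 120/7 + 1032.702ms (20/7)
12. 7228.916ms @ 20 + 722.892ms (2)
13. 7951.807ms @ 22 + 722.892ms (2)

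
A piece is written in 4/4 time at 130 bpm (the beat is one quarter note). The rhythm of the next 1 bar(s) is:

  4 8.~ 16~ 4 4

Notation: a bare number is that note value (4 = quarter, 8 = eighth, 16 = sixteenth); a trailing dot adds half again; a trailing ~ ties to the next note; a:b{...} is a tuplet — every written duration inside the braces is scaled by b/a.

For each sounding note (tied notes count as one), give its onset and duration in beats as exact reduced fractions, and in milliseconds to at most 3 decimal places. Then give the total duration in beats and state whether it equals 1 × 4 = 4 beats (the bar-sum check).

1) 0.0ms=0b +461.538ms=1b
2) 461.538ms=1b +923.077ms=2b
3) 1384.615ms=3b +461.538ms=1b
Σ=4b of 4 (130bpm 4/4) — PASS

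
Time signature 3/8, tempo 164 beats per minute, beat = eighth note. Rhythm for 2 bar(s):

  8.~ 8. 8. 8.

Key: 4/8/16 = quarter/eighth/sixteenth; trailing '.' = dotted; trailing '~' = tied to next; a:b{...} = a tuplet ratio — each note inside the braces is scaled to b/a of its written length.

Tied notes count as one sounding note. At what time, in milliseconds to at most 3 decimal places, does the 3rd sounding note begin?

1. 0.0ms @ 0 + 1097.561ms (3)
2. 1097.561ms @ 3 + 548.78ms (3/2)
3. 1646.341ms @ 9/2 + 548.78ms (3/2)

note 3 onset = 9/2b = 1646.341ms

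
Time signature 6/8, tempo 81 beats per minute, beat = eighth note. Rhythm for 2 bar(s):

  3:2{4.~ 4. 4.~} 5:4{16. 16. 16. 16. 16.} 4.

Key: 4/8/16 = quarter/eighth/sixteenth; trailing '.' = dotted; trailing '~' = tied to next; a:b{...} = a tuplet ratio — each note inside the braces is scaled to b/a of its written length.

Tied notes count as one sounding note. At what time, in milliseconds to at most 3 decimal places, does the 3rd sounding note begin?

note 3 onset = 33/5b = 4888.889ms

1. 0.0ms @ 0 + 2962.963ms (4)
2. 2962.963ms @ 4 + 1925.926ms (13/5)
3. 4888.889ms @ 33/5 + 444.444ms (3/5)
4. 5333.333ms @ 36/5 + 444.444ms (3/5)
5. 5777.778ms @ 39/5 + 444.444ms (3/5)
6. 6222.222ms @ 42/5 + 444.444ms (3/5)
7. 6666.667ms @ 9 + 2222.222ms (3)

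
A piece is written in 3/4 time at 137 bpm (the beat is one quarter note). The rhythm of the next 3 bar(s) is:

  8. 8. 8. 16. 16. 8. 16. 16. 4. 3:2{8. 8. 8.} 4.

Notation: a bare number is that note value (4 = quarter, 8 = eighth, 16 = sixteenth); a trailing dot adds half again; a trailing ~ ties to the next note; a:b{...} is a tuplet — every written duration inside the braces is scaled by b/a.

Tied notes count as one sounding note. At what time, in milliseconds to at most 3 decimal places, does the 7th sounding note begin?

note 7 onset = 15/4b = 1642.336ms

1. 0.0ms @ 0 + 328.467ms (3/4)
2. 328.467ms @ 3/4 + 328.467ms (3/4)
3. 656.934ms @ 3/2 + 328.467ms (3/4)
4. 985.401ms @ 9/4 + 164.234ms (3/8)
5. 1149.635ms @ 21/8 + 164.234ms (3/8)
6. 1313.869ms @ 3 + 328.467ms (3/4)
7. 1642.336ms @ 15/4 + 164.234ms (3/8)
8. 1806.569ms @ 33/8 + 164.234ms (3/8)
9. 1970.803ms @ 9/2 + 656.934ms (3/2)
10. 2627.737ms @ 6 + 218.978ms (1/2)
11. 2846.715ms @ 13/2 + 218.978ms (1/2)
12. 3065.693ms @ 7 + 218.978ms (1/2)
13. 3284.672ms @ 15/2 + 656.934ms (3/2)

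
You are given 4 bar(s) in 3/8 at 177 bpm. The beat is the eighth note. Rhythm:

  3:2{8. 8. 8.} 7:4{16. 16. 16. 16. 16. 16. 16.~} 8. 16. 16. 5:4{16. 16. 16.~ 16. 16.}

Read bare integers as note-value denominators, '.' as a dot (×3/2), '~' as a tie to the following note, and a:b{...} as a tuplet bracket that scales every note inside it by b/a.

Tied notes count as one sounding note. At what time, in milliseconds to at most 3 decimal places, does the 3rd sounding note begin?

1. 0.0ms @ 0 + 338.983ms (1)
2. 338.983ms @ 1 + 338.983ms (1)
3. 677.966ms @ 2 + 338.983ms (1)
4. 1016.949ms @ 3 + 145.278ms (3/7)
5. 1162.228ms @ 24/7 + 145.278ms (3/7)
6. 1307.506ms @ 27/7 + 145.278ms (3/7)
7. 1452.785ms @ 30/7 + 145.278ms (3/7)
8. 1598.063ms @ 33/7 + 145.278ms (3/7)
9. 1743.341ms @ 36/7 + 145.278ms (3/7)
10. 1888.62ms @ 39/7 + 653.753ms (27/14)
11. 2542.373ms @ 15/2 + 254.237ms (3/4)
12. 2796.61ms @ 33/4 + 254.237ms (3/4)
13. 3050.847ms @ 9 + 203.39ms (3/5)
14. 3254.237ms @ 48/5 + 203.39ms (3/5)
15. 3457.627ms @ 51/5 + 406.78ms (6/5)
16. 3864.407ms @ 57/5 + 203.39ms (3/5)

note 3 onset = 2b = 677.966ms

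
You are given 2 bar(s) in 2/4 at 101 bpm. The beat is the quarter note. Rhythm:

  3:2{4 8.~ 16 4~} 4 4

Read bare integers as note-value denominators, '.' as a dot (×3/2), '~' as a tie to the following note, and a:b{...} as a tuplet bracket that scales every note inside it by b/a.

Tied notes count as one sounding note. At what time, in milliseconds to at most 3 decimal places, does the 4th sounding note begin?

note 4 onset = 3b = 1782.178ms

1. 0.0ms @ 0 + 396.04ms (2/3)
2. 396.04ms @ 2/3 + 396.04ms (2/3)
3. 792.079ms @ 4/3 + 990.099ms (5/3)
4. 1782.178ms @ 3 + 594.059ms (1)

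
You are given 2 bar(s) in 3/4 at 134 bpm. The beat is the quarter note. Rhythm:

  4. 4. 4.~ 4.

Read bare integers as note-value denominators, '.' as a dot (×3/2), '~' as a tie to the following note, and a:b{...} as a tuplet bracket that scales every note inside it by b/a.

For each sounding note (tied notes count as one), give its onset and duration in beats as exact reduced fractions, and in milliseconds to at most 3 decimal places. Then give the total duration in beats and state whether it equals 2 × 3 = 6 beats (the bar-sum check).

1) 0.0ms=0b +671.642ms=3/2b
2) 671.642ms=3/2b +671.642ms=3/2b
3) 1343.284ms=3b +1343.284ms=3b
Σ=6b of 6 (134bpm 3/4) — PASS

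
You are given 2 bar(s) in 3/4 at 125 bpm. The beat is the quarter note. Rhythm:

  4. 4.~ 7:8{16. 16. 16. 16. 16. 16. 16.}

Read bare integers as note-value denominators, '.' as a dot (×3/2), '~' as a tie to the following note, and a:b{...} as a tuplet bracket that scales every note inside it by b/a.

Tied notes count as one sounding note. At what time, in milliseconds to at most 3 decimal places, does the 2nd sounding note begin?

1. 0.0ms @ 0 + 720.0ms (3/2)
2. 720.0ms @ 3/2 + 925.714ms (27/14)
3. 1645.714ms @ 24/7 + 205.714ms (3/7)
4. 1851.429ms @ 27/7 + 205.714ms (3/7)
5. 2057.143ms @ 30/7 + 205.714ms (3/7)
6. 2262.857ms @ 33/7 + 205.714ms (3/7)
7. 2468.571ms @ 36/7 + 205.714ms (3/7)
8. 2674.286ms @ 39/7 + 205.714ms (3/7)

note 2 onset = 3/2b = 720.0ms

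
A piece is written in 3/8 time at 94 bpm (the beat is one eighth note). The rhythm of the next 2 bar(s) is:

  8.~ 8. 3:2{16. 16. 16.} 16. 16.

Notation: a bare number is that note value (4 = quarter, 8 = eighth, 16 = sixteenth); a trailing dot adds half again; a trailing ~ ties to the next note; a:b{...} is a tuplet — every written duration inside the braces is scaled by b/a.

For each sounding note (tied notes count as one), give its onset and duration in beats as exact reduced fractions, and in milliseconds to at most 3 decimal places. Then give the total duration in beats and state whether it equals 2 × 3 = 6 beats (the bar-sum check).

1) 0.0ms=0b +1914.894ms=3b
2) 1914.894ms=3b +319.149ms=1/2b
3) 2234.043ms=7/2b +319.149ms=1/2b
4) 2553.191ms=4b +319.149ms=1/2b
5) 2872.34ms=9/2b +478.723ms=3/4b
6) 3351.064ms=21/4b +478.723ms=3/4b
Σ=6b of 6 (94bpm 3/8) — PASS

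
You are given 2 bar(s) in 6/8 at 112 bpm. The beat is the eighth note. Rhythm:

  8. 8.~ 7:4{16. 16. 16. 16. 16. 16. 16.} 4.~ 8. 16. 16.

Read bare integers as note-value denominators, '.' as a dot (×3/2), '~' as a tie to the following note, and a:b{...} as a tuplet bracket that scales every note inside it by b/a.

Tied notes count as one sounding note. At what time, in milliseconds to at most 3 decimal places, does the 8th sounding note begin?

1. 0.0ms @ 0 + 803.571ms (3/2)
2. 803.571ms @ 3/2 + 1033.163ms (27/14)
3. 1836.735ms @ 24/7 + 229.592ms (3/7)
4. 2066.327ms @ 27/7 + 229.592ms (3/7)
5. 2295.918ms @ 30/7 + 229.592ms (3/7)
6. 2525.51ms @ 33/7 + 229.592ms (3/7)
7. 2755.102ms @ 36/7 + 229.592ms (3/7)
8. 2984.694ms @ 39/7 + 229.592ms (3/7)
9. 3214.286ms @ 6 + 2410.714ms (9/2)
10. 5625.0ms @ 21/2 + 401.786ms (3/4)
11. 6026.786ms @ 45/4 + 401.786ms (3/4)

note 8 onset = 39/7b = 2984.694ms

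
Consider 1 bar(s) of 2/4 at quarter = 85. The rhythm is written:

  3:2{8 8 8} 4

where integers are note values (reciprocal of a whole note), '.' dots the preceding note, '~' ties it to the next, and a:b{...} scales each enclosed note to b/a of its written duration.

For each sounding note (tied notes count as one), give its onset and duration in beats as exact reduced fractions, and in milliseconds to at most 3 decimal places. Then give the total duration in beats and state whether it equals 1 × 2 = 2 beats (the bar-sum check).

1) 0.0ms=0b +235.294ms=1/3b
2) 235.294ms=1/3b +235.294ms=1/3b
3) 470.588ms=2/3b +235.294ms=1/3b
4) 705.882ms=1b +705.882ms=1b
Σ=2b of 2 (85bpm 2/4) — PASS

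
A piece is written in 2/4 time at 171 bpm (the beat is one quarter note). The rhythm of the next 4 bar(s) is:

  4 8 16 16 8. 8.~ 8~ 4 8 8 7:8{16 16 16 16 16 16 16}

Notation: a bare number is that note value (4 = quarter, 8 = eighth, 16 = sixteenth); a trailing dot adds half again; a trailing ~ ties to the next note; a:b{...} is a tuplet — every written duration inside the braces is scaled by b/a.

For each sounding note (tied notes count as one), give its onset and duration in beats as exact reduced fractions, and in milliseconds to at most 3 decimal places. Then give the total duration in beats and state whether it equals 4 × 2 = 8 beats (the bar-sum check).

1) 0.0ms=0b +350.877ms=1b
2) 350.877ms=1b +175.439ms=1/2b
3) 526.316ms=3/2b +87.719ms=1/4b
4) 614.035ms=7/4b +87.719ms=1/4b
5) 701.754ms=2b +263.158ms=3/4b
6) 964.912ms=11/4b +789.474ms=9/4b
7) 1754.386ms=5b +175.439ms=1/2b
8) 1929.825ms=11/2b +175.439ms=1/2b
9) 2105.263ms=6b +100.251ms=2/7b
10) 2205.514ms=44/7b +100.251ms=2/7b
11) 2305.764ms=46/7b +100.251ms=2/7b
12) 2406.015ms=48/7b +100.251ms=2/7b
13) 2506.266ms=50/7b +100.251ms=2/7b
14) 2606.516ms=52/7b +100.251ms=2/7b
15) 2706.767ms=54/7b +100.251ms=2/7b
Σ=8b of 8 (171bpm 2/4) — PASS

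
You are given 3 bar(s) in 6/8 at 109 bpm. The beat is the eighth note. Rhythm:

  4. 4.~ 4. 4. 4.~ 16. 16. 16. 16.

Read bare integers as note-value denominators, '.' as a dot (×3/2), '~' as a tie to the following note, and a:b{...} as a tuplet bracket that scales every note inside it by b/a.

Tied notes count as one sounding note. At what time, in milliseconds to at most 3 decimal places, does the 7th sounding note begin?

1. 0.0ms @ 0 + 1651.376ms (3)
2. 1651.376ms @ 3 + 3302.752ms (6)
3. 4954.128ms @ 9 + 1651.376ms (3)
4. 6605.505ms @ 12 + 2064.22ms (15/4)
5. 8669.725ms @ 63/4 + 412.844ms (3/4)
6. 9082.569ms @ 33/2 + 412.844ms (3/4)
7. 9495.413ms @ 69/4 + 412.844ms (3/4)

note 7 onset = 69/4b = 9495.413ms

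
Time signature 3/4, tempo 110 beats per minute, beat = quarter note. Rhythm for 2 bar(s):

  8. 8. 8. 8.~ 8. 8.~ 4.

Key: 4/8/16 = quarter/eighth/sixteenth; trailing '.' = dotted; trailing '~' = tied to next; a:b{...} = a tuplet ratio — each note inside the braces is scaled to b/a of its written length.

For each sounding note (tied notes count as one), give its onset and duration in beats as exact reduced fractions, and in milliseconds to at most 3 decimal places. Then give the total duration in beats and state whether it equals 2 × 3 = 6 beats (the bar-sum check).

1) 0.0ms=0b +409.091ms=3/4b
2) 409.091ms=3/4b +409.091ms=3/4b
3) 818.182ms=3/2b +409.091ms=3/4b
4) 1227.273ms=9/4b +818.182ms=3/2b
5) 2045.455ms=15/4b +1227.273ms=9/4b
Σ=6b of 6 (110bpm 3/4) — PASS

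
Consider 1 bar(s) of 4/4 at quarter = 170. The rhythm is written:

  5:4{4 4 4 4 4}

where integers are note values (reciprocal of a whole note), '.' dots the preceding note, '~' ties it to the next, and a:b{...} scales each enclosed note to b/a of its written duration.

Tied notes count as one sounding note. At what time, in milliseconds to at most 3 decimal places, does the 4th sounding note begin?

1. 0.0ms @ 0 + 282.353ms (4/5)
2. 282.353ms @ 4/5 + 282.353ms (4/5)
3. 564.706ms @ 8/5 + 282.353ms (4/5)
4. 847.059ms @ 12/5 + 282.353ms (4/5)
5. 1129.412ms @ 16/5 + 282.353ms (4/5)

note 4 onset = 12/5b = 847.059ms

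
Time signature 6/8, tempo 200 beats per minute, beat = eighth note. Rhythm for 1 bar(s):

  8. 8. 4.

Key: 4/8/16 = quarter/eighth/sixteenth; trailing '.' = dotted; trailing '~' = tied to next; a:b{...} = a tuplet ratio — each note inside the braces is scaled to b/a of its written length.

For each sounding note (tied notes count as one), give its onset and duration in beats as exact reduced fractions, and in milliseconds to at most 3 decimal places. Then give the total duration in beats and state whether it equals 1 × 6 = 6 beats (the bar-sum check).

1) 0.0ms=0b +450.0ms=3/2b
2) 450.0ms=3/2b +450.0ms=3/2b
3) 900.0ms=3b +900.0ms=3b
Σ=6b of 6 (200bpm 6/8) — PASS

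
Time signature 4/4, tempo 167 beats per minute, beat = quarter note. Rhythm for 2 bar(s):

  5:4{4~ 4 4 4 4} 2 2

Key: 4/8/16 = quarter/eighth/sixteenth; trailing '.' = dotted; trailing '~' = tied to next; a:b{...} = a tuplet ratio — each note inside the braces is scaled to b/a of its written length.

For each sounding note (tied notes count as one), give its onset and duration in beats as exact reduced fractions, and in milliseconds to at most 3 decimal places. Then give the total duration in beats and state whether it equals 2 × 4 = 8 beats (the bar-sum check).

1) 0.0ms=0b +574.85ms=8/5b
2) 574.85ms=8/5b +287.425ms=4/5b
3) 862.275ms=12/5b +287.425ms=4/5b
4) 1149.701ms=16/5b +287.425ms=4/5b
5) 1437.126ms=4b +718.563ms=2b
6) 2155.689ms=6b +718.563ms=2b
Σ=8b of 8 (167bpm 4/4) — PASS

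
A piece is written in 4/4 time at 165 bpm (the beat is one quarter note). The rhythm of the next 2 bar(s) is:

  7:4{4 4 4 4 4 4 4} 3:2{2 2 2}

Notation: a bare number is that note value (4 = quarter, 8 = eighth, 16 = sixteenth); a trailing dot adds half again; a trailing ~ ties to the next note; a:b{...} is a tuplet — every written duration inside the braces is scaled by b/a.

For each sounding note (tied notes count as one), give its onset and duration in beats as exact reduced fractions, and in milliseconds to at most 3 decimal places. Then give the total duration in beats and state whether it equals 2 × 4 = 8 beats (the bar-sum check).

1) 0.0ms=0b +207.792ms=4/7b
2) 207.792ms=4/7b +207.792ms=4/7b
3) 415.584ms=8/7b +207.792ms=4/7b
4) 623.377ms=12/7b +207.792ms=4/7b
5) 831.169ms=16/7b +207.792ms=4/7b
6) 1038.961ms=20/7b +207.792ms=4/7b
7) 1246.753ms=24/7b +207.792ms=4/7b
8) 1454.545ms=4b +484.848ms=4/3b
9) 1939.394ms=16/3b +484.848ms=4/3b
10) 2424.242ms=20/3b +484.848ms=4/3b
Σ=8b of 8 (165bpm 4/4) — PASS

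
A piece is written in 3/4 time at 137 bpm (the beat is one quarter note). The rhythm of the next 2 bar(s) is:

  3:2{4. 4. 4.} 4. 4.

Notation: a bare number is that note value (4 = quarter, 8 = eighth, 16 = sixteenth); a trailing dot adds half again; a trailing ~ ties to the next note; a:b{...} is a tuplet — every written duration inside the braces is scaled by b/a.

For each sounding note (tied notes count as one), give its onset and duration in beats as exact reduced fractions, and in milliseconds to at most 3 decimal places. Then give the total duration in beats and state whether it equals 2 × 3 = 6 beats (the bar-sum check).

1) 0.0ms=0b +437.956ms=1b
2) 437.956ms=1b +437.956ms=1b
3) 875.912ms=2b +437.956ms=1b
4) 1313.869ms=3b +656.934ms=3/2b
5) 1970.803ms=9/2b +656.934ms=3/2b
Σ=6b of 6 (137bpm 3/4) — PASS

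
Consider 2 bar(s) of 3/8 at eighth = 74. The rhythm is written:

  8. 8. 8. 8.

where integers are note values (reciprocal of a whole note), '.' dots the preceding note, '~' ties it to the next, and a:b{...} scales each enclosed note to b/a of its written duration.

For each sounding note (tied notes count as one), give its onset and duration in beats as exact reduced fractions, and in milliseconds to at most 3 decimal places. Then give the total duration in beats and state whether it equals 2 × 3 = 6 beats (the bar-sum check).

1) 0.0ms=0b +1216.216ms=3/2b
2) 1216.216ms=3/2b +1216.216ms=3/2b
3) 2432.432ms=3b +1216.216ms=3/2b
4) 3648.649ms=9/2b +1216.216ms=3/2b
Σ=6b of 6 (74bpm 3/8) — PASS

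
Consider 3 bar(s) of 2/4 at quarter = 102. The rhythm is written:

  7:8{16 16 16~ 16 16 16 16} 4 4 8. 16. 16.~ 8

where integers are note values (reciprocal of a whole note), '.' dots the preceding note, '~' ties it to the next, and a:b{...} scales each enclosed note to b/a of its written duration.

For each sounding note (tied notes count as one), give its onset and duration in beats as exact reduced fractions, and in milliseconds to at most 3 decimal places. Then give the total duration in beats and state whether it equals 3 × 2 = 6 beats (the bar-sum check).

1) 0.0ms=0b +168.067ms=2/7b
2) 168.067ms=2/7b +168.067ms=2/7b
3) 336.134ms=4/7b +336.134ms=4/7b
4) 672.269ms=8/7b +168.067ms=2/7b
5) 840.336ms=10/7b +168.067ms=2/7b
6) 1008.403ms=12/7b +168.067ms=2/7b
7) 1176.471ms=2b +588.235ms=1b
8) 1764.706ms=3b +588.235ms=1b
9) 2352.941ms=4b +441.176ms=3/4b
10) 2794.118ms=19/4b +220.588ms=3/8b
11) 3014.706ms=41/8b +514.706ms=7/8b
Σ=6b of 6 (102bpm 2/4) — PASS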